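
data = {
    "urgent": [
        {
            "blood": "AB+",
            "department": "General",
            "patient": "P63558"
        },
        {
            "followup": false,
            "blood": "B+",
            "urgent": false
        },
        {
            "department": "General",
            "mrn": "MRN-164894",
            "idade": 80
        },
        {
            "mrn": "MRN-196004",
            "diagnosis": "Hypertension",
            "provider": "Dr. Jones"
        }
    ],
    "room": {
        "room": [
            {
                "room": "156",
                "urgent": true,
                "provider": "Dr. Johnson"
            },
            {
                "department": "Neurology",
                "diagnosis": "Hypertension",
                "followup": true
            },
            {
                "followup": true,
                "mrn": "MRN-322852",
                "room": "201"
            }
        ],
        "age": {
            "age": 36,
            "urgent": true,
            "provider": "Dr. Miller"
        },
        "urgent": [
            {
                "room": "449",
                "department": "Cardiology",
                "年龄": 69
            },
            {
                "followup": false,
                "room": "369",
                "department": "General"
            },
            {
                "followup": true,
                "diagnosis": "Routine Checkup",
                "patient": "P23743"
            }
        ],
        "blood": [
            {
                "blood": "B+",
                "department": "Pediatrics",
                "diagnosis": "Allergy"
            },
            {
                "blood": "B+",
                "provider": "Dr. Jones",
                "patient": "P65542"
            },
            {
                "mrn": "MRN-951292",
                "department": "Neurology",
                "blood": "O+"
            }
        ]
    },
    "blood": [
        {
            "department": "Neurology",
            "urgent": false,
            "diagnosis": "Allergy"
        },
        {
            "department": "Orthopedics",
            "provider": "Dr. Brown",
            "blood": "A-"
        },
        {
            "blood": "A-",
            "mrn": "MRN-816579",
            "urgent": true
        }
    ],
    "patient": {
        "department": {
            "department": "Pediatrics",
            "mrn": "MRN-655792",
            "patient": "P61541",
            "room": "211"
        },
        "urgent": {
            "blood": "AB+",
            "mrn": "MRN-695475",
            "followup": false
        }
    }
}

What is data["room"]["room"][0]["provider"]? "Dr. Johnson"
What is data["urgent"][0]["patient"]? "P63558"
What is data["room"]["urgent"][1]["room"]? "369"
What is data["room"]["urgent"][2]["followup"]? True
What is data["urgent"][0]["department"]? "General"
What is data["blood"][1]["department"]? "Orthopedics"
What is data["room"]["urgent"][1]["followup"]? False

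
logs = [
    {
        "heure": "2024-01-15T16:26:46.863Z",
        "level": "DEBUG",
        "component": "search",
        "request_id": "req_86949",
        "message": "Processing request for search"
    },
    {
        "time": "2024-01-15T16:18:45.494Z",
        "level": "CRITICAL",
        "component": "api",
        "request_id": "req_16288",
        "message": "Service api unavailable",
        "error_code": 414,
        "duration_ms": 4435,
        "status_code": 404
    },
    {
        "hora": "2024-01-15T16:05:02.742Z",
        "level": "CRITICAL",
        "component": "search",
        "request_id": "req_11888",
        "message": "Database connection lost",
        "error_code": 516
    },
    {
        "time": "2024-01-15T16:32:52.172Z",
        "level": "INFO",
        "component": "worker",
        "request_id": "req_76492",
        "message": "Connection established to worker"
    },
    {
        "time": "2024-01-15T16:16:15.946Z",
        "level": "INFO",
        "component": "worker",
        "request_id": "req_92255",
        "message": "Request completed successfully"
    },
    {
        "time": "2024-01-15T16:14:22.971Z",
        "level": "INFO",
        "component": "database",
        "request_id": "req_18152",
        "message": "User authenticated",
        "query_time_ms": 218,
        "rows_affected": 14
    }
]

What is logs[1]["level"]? "CRITICAL"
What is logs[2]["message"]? "Database connection lost"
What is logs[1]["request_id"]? "req_16288"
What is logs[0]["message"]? "Processing request for search"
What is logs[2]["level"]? "CRITICAL"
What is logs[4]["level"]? "INFO"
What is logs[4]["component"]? "worker"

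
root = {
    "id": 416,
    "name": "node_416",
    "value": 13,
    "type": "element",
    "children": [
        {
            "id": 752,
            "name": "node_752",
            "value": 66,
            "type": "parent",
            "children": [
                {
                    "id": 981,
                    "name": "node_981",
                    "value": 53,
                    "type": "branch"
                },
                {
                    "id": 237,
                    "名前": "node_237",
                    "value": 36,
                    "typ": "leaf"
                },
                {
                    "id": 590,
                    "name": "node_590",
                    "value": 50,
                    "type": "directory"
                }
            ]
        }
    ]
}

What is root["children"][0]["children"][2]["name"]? "node_590"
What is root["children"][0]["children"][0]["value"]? 53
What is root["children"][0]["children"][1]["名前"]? "node_237"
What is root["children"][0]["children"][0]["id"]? 981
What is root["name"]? "node_416"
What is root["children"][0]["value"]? 66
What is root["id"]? 416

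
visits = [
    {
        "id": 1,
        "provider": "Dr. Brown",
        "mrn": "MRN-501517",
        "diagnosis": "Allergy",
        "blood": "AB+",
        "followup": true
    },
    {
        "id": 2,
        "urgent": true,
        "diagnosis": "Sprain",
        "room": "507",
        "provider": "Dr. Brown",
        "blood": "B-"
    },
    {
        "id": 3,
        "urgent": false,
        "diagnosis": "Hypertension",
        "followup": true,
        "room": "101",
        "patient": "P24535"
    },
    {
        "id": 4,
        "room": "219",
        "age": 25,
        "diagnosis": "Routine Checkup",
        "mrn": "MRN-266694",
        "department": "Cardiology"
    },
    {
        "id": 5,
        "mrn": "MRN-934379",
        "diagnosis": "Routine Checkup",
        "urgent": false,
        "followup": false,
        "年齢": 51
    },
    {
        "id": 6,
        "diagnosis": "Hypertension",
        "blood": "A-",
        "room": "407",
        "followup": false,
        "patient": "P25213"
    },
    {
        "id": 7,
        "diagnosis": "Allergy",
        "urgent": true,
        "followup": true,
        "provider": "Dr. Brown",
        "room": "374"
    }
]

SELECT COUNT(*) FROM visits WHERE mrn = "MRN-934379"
1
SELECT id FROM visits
[1, 2, 3, 4, 5, 6, 7]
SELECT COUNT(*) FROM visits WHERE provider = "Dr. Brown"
3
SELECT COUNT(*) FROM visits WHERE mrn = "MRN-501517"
1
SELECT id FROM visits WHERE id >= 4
[4, 5, 6, 7]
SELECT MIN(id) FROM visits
1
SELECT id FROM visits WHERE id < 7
[1, 2, 3, 4, 5, 6]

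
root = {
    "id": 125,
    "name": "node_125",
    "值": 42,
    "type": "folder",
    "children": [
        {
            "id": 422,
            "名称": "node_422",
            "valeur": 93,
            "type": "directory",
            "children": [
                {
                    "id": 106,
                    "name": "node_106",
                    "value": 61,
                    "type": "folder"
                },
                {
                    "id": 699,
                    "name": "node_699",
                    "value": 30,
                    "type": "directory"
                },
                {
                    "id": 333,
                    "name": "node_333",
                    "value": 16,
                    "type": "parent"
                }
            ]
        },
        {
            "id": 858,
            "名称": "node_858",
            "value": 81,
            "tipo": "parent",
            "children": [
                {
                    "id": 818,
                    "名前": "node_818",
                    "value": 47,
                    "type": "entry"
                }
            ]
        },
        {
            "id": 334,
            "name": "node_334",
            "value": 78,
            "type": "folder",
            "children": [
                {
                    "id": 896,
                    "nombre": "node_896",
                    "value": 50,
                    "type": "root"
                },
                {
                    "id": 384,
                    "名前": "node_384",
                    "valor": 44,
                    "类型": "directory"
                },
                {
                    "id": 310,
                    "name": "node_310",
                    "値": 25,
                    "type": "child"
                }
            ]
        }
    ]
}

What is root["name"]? "node_125"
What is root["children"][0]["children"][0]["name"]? "node_106"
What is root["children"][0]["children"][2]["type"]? "parent"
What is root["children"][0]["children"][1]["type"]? "directory"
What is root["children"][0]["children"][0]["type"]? "folder"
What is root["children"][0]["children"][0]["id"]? 106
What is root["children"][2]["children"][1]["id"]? 384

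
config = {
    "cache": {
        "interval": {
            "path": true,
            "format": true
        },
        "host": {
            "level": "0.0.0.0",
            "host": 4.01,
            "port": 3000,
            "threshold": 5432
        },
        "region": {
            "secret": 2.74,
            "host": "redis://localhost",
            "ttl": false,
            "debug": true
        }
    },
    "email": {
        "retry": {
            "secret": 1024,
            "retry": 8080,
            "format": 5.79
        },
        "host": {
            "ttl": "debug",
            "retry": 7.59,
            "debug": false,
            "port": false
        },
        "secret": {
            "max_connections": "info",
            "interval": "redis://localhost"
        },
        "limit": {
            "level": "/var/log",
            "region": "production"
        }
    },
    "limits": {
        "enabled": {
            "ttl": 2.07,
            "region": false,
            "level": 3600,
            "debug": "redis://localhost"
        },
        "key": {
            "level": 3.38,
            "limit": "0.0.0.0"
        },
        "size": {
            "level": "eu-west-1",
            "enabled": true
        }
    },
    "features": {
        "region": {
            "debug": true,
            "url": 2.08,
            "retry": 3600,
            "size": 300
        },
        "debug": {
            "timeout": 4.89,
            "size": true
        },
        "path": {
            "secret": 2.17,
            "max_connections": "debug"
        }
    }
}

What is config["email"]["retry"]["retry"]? 8080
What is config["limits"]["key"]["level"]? 3.38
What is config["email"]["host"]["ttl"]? "debug"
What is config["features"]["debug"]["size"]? True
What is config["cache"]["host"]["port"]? 3000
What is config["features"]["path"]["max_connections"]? "debug"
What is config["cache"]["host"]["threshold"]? 5432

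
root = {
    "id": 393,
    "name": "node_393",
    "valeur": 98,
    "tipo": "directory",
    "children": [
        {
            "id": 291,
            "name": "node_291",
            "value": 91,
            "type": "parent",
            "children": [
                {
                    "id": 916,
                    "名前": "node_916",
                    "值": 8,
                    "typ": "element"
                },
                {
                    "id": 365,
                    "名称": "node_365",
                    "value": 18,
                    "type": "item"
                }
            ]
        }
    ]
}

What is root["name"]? "node_393"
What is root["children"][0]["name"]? "node_291"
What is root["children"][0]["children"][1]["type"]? "item"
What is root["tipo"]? "directory"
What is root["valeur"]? 98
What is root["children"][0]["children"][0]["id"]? 916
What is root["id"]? 393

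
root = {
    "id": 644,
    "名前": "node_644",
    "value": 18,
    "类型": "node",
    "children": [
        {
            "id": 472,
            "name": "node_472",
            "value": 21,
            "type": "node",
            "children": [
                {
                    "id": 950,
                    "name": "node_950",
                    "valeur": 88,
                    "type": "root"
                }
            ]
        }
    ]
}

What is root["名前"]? "node_644"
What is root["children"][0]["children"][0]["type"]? "root"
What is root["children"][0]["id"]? 472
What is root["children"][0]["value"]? 21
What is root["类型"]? "node"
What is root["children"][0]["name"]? "node_472"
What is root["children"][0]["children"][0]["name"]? "node_950"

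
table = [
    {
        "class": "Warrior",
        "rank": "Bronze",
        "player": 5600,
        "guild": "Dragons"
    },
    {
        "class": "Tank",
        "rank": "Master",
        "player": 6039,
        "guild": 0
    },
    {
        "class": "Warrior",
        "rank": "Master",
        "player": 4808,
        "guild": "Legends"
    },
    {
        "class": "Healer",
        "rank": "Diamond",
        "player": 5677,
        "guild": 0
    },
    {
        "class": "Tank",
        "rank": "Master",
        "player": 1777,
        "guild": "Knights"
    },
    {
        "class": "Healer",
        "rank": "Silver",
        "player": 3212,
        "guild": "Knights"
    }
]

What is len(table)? 6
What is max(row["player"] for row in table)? 6039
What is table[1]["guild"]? 0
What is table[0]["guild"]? "Dragons"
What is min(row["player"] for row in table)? 1777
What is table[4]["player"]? 1777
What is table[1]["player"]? 6039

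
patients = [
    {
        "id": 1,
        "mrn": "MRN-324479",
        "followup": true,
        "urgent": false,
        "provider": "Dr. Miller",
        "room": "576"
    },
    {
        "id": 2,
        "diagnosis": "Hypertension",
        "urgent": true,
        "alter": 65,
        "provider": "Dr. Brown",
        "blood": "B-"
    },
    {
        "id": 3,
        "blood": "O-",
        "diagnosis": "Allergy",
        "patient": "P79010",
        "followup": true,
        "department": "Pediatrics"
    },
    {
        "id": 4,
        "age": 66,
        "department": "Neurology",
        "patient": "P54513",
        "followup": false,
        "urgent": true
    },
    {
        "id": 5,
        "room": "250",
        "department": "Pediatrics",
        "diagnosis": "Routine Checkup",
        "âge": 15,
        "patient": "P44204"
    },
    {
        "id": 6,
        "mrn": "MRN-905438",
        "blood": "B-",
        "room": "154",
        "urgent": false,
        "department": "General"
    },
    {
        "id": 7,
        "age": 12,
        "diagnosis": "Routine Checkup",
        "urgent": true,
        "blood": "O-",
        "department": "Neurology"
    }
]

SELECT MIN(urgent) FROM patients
False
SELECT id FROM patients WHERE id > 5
[6, 7]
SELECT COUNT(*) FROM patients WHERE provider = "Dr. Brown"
1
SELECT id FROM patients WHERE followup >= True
[1, 3]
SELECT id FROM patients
[1, 2, 3, 4, 5, 6, 7]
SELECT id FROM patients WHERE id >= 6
[6, 7]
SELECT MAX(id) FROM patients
7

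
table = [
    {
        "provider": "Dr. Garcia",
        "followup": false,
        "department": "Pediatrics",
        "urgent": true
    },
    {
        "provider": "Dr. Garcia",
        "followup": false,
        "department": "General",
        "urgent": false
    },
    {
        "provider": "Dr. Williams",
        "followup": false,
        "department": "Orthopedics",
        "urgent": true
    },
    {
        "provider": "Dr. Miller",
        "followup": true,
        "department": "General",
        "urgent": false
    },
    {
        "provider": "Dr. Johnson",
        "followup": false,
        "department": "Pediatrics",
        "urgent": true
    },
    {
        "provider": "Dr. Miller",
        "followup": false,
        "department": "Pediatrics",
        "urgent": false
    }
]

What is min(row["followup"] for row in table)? False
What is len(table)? 6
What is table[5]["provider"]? "Dr. Miller"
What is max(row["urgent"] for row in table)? True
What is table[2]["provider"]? "Dr. Williams"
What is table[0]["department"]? "Pediatrics"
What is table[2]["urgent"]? True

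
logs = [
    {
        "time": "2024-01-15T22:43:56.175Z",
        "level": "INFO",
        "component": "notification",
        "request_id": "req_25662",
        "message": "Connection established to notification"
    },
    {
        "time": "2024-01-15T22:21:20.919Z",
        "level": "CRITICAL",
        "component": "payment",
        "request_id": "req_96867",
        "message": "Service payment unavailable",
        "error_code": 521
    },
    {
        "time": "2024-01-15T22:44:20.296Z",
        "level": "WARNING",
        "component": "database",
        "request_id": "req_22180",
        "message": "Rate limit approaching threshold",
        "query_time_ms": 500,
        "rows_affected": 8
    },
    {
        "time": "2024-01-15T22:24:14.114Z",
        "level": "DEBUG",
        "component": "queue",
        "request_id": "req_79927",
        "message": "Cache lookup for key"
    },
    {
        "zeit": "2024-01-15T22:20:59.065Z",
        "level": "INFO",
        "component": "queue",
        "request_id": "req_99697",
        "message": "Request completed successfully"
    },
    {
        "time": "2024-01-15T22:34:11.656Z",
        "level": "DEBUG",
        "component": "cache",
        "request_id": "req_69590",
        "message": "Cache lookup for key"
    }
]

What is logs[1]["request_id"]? "req_96867"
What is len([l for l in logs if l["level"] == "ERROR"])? 0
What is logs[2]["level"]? "WARNING"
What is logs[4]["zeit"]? "2024-01-15T22:20:59.065Z"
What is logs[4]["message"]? "Request completed successfully"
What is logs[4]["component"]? "queue"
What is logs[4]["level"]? "INFO"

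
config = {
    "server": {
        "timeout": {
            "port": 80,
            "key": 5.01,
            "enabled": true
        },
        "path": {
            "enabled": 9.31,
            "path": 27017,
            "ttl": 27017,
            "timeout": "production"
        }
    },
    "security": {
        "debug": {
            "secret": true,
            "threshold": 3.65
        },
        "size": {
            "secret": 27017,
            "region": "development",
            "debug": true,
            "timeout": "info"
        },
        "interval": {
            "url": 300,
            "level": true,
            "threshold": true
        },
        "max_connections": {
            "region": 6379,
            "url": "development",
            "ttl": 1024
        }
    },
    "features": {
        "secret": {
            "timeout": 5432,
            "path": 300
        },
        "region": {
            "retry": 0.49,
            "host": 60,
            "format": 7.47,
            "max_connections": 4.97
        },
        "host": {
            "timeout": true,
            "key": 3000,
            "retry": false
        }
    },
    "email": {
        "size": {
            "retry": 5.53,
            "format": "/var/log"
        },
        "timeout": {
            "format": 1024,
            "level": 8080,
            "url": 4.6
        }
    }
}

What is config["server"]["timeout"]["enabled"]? True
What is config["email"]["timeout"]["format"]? 1024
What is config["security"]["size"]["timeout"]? "info"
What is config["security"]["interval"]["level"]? True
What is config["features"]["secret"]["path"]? 300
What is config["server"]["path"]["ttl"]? 27017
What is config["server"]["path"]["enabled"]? 9.31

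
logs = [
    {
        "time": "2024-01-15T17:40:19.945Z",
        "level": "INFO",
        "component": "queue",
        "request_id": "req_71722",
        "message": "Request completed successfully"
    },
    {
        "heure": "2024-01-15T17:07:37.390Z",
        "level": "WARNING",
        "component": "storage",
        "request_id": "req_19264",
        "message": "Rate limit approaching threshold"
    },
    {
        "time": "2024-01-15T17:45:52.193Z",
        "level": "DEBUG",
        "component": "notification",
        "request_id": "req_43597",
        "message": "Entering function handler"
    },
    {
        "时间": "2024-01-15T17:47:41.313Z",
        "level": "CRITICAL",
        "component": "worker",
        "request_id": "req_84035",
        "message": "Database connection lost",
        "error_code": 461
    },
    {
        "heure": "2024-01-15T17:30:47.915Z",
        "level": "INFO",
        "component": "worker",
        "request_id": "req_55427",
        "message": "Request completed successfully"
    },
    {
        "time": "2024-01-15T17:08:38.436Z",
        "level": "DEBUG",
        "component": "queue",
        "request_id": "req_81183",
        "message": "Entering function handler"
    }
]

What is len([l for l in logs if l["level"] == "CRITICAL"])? 1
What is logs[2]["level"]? "DEBUG"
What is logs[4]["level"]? "INFO"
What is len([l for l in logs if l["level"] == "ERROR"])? 0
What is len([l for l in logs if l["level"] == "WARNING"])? 1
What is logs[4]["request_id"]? "req_55427"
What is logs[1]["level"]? "WARNING"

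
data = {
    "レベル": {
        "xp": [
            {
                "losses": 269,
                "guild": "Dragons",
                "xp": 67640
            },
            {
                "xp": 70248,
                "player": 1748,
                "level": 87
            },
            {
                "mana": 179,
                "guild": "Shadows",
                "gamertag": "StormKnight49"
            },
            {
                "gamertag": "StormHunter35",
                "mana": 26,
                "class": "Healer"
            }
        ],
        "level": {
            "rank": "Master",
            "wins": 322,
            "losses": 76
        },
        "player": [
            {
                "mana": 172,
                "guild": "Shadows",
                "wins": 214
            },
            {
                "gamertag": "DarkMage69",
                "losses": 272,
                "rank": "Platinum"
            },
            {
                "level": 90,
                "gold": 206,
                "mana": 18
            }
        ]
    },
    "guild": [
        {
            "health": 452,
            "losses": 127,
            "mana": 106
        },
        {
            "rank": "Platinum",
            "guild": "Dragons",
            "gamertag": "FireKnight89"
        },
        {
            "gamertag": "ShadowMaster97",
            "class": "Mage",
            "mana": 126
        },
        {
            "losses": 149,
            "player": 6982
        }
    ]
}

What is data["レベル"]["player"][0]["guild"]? "Shadows"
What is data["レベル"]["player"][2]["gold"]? 206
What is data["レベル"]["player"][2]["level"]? 90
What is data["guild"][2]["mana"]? 126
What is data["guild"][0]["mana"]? 106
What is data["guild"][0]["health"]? 452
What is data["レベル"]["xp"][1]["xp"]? 70248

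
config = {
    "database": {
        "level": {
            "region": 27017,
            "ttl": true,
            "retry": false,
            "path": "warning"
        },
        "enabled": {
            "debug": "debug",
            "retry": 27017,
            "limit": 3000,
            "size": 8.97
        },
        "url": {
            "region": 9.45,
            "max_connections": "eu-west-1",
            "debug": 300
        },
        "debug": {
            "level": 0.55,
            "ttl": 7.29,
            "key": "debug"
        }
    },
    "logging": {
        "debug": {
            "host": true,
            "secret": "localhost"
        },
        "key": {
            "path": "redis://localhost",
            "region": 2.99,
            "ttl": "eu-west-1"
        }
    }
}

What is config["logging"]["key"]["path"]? "redis://localhost"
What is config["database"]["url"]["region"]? 9.45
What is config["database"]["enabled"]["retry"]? 27017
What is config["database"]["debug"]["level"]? 0.55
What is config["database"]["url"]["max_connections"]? "eu-west-1"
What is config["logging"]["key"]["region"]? 2.99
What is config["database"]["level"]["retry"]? False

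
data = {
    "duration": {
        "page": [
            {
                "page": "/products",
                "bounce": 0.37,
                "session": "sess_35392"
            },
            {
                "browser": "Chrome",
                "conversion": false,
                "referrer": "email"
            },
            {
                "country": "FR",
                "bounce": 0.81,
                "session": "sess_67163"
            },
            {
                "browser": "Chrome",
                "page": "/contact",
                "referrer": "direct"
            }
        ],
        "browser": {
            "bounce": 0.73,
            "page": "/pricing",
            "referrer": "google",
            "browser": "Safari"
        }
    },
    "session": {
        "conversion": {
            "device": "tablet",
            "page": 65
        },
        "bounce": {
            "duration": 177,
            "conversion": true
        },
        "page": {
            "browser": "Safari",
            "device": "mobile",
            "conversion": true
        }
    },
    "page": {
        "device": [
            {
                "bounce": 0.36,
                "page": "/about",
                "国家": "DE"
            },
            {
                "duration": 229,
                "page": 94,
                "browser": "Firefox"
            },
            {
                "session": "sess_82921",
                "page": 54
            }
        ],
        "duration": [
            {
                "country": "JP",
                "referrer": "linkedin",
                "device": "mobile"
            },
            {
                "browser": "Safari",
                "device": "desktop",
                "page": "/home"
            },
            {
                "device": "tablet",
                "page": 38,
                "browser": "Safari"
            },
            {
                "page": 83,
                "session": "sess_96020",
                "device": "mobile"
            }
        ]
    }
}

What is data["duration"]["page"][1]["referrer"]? "email"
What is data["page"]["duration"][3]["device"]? "mobile"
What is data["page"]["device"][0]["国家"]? "DE"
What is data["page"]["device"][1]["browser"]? "Firefox"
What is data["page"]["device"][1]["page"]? 94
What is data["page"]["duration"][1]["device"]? "desktop"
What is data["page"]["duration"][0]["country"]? "JP"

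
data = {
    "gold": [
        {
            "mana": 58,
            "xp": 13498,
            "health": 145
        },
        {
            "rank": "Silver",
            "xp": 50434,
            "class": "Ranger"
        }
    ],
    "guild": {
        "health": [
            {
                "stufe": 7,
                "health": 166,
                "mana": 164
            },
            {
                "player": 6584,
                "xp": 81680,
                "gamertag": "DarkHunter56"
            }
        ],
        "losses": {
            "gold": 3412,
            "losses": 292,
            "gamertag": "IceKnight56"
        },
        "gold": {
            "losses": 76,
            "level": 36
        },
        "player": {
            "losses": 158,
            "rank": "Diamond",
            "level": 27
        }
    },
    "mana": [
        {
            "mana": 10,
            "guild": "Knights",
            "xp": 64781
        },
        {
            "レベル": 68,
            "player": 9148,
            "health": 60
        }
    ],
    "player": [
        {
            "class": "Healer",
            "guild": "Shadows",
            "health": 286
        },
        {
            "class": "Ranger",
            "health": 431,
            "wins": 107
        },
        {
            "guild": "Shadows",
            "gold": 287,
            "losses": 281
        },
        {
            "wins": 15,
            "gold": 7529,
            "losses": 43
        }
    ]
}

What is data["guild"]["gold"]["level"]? 36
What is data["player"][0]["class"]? "Healer"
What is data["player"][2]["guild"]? "Shadows"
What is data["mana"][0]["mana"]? 10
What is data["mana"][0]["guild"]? "Knights"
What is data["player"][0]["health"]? 286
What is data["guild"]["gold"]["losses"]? 76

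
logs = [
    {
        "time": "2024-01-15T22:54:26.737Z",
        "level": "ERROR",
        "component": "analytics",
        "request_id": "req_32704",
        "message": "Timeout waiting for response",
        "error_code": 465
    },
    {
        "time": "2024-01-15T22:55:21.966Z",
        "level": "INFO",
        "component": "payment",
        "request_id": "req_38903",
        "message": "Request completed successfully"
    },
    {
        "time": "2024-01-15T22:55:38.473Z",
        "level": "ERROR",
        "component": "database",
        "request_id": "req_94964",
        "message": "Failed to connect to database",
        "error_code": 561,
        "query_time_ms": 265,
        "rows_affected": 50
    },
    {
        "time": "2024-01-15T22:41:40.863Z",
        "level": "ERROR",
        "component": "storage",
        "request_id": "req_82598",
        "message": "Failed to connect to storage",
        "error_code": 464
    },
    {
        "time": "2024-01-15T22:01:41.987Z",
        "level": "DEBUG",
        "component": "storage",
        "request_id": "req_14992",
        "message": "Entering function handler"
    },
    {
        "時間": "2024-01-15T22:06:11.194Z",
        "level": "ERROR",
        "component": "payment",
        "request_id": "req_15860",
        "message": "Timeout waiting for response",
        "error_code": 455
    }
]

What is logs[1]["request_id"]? "req_38903"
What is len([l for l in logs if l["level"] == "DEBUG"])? 1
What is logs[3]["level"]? "ERROR"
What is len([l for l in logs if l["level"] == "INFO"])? 1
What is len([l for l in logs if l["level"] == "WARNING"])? 0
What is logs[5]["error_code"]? 455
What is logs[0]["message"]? "Timeout waiting for response"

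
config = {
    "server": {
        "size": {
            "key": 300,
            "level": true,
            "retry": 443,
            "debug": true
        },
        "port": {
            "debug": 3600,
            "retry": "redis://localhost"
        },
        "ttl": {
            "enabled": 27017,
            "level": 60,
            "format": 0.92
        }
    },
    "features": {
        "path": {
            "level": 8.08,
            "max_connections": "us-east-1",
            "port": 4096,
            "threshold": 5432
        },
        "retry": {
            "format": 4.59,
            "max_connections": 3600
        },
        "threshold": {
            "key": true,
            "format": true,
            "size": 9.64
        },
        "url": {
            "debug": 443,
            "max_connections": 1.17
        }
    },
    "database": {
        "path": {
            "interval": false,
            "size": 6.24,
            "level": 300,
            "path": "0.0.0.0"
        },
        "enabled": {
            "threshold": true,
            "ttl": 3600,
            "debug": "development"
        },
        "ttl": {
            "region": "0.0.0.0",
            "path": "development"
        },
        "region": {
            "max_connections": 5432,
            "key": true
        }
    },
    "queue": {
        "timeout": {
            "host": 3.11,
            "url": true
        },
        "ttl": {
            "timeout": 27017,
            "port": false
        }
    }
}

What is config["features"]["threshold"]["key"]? True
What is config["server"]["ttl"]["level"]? 60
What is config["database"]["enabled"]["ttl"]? 3600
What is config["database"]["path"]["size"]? 6.24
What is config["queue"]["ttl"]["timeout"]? 27017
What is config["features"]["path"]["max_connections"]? "us-east-1"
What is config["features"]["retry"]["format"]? 4.59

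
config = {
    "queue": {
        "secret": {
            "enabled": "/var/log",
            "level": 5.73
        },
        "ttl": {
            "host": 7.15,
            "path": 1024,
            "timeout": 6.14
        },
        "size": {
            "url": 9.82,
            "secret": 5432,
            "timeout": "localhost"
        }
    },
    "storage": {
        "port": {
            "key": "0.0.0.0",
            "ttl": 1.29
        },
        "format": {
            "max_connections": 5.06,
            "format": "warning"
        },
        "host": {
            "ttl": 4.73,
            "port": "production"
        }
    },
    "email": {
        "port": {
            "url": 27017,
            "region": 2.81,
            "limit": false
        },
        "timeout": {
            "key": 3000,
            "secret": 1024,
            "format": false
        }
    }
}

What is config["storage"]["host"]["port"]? "production"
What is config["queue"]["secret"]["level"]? 5.73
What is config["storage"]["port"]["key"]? "0.0.0.0"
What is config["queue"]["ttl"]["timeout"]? 6.14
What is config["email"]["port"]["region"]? 2.81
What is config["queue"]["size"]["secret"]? 5432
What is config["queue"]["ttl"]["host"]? 7.15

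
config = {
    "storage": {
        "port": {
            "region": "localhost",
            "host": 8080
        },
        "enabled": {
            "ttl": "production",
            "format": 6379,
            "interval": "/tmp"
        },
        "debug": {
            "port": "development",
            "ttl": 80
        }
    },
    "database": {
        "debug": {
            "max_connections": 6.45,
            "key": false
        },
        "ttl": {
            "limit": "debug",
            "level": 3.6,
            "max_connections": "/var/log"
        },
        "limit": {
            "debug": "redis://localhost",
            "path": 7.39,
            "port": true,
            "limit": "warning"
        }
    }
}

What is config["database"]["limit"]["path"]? 7.39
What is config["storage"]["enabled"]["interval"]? "/tmp"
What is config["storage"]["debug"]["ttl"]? 80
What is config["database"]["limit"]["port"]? True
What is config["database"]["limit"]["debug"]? "redis://localhost"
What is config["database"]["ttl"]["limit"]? "debug"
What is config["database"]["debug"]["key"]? False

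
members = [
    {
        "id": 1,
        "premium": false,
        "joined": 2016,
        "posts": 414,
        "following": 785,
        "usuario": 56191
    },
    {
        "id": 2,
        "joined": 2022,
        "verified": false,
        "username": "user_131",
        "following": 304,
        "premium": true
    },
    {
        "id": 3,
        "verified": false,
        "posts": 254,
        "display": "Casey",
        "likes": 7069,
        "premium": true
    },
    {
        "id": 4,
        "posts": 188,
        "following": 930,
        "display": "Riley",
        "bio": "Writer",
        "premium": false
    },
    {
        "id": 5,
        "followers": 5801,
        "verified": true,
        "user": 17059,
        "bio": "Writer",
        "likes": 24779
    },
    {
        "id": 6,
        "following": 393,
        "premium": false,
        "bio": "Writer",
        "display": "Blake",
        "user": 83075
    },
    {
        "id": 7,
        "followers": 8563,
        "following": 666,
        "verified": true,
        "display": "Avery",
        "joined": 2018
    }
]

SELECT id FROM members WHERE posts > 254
[1]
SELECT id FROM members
[1, 2, 3, 4, 5, 6, 7]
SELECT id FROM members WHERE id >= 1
[1, 2, 3, 4, 5, 6, 7]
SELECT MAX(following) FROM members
930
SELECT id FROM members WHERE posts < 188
[]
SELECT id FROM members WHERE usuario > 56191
[]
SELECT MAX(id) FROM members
7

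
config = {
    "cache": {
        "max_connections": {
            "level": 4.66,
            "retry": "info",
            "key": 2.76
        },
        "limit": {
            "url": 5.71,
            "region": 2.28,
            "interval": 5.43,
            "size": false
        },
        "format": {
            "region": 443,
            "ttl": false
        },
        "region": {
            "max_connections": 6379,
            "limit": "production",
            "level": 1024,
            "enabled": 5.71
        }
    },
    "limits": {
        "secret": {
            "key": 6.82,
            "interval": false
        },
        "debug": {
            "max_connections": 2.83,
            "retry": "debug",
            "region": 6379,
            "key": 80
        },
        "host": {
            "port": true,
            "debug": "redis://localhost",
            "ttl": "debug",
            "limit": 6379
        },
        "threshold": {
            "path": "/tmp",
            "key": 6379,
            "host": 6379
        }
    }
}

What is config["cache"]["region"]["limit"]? "production"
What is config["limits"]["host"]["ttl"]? "debug"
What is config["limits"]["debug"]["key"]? 80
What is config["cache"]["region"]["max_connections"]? 6379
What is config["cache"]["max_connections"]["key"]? 2.76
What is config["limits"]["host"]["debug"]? "redis://localhost"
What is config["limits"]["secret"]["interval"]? False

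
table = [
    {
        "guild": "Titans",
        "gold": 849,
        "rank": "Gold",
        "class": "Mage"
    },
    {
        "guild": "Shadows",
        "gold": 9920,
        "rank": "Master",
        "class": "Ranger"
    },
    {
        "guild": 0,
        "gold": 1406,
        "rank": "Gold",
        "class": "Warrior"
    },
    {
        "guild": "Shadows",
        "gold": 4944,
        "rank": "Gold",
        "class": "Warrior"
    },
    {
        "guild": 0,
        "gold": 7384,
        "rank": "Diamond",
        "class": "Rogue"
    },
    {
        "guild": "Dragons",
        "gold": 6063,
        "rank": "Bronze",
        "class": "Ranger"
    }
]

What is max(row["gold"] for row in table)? 9920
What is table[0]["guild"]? "Titans"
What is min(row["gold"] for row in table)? 849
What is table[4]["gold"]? 7384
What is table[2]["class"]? "Warrior"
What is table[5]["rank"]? "Bronze"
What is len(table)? 6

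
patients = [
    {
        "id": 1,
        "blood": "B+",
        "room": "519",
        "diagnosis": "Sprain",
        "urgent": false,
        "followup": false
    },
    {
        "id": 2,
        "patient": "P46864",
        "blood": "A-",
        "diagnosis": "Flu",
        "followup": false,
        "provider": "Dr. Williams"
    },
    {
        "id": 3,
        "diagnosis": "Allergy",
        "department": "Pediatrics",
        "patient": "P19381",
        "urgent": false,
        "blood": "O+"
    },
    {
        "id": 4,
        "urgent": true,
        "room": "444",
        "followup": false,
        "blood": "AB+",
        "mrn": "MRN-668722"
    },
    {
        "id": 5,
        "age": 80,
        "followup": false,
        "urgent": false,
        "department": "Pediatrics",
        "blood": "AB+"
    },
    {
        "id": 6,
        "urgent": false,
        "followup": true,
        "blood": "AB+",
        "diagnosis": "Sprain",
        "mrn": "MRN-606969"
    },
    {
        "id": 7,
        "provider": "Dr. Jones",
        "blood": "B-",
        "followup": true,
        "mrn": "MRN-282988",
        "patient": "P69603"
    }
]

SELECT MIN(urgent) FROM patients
False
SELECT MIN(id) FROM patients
1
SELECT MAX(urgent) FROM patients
True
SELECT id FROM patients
[1, 2, 3, 4, 5, 6, 7]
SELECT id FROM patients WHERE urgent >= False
[1, 3, 4, 5, 6]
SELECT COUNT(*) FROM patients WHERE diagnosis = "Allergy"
1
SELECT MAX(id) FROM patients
7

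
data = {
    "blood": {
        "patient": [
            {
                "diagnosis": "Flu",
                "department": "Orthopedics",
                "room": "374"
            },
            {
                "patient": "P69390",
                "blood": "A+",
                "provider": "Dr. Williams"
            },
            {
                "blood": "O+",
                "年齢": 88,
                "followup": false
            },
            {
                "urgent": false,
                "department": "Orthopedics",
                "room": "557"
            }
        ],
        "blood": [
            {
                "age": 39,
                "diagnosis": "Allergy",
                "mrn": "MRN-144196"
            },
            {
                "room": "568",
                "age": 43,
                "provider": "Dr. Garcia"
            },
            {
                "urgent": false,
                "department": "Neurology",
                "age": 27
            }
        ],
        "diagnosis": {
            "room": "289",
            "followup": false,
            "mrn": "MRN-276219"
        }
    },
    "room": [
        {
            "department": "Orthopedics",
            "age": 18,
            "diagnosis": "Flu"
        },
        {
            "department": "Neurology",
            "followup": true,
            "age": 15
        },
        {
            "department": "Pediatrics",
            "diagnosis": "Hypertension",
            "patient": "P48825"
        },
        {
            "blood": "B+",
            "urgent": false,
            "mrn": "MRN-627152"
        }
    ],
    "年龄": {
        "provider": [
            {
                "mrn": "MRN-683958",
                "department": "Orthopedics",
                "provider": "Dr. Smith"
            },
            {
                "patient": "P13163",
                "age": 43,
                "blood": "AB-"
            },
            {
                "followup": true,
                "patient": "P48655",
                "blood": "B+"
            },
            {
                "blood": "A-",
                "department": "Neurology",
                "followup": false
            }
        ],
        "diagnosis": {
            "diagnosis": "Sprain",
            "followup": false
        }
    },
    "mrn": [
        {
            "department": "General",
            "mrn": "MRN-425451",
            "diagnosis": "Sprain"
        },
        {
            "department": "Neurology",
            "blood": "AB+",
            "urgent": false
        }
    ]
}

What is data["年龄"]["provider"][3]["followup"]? False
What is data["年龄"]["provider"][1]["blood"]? "AB-"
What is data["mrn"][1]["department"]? "Neurology"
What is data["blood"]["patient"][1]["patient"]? "P69390"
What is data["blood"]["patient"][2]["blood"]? "O+"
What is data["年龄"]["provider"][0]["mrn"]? "MRN-683958"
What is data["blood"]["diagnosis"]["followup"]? False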